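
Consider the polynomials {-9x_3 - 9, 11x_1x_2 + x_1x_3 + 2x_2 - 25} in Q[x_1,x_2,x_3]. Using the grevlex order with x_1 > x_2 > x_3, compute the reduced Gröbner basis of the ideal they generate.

G = {x_1x_2 - \tfrac{1}{11}x_1 + \tfrac{2}{11}x_2 - \tfrac{25}{11}, x_3 + 1}

f_1 = -9x_3 - 9, LT = x_3.
f_2 = 11x_1x_2 + x_1x_3 + 2x_2 - 25, LT = x_1x_2.

The S-polynomials (S(f_1,f_2)) all reduce to 0 modulo the current basis, so we have a Gröbner basis.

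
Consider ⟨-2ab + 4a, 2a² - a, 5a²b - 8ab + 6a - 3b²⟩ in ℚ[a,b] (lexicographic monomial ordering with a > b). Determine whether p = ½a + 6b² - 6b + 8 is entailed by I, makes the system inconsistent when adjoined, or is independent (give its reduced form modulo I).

Adjoining ½a + 6b² - 6b + 8 makes the ideal the whole ring: the system is inconsistent.

First compute the reduced Gröbner basis of I by Buchberger's algorithm.
f_1 = -2ab + 4a, LT = ab.
f_2 = 2a² - a, LT = a².
f_3 = 5a²b - 8ab + 6a - 3b², LT = a²b.

S(f_1,f_3): lcm = a²b. S = -2a² + 8/5ab - 6/5a + ⅗b².
  reduce S modulo (f_1, f_2, f_3):
  remainder a + ⅗b² ≠ 0; add h_4 = a + ⅗b² to the basis.

S(f_1,h_4): lcm = ab. S = -2a - ⅗b³.
  reduce S modulo (f_1, f_2, f_3, h_4):
  remainder -⅗b³ + 6/5b² ≠ 0; add h_5 = -⅗b³ + 6/5b² to the basis.

S(f_2,h_4): lcm = a². S = -⅗ab² - ½a.
  reduce S modulo (f_1, f_2, f_3, h_4, h_5):
  remainder 87/50b² ≠ 0; add h_6 = 87/50b² to the basis.

The other S-polynomials (S(f_1,f_2), S(f_2,f_3), S(f_3,h_4), S(f_1,h_5), S(f_2,h_5), S(f_3,h_5), S(h_4,h_5), S(f_1,h_6), S(f_2,h_6), S(f_3,h_6), S(h_4,h_6), S(h_5,h_6)) all reduce to 0 modulo the current basis, so we have a Gröbner basis.
Inter-reduce: drop elements whose leading term is divisible by another's, tail-reduce, and make monic.
Reduced Gröbner basis: {a, b²}.
Label its elements g_1 = a, g_2 = b².

Reduce p = ½a + 6b² - 6b + 8 modulo G:
  leading term a: subtract (½)·g_1 from ½a + 6b² - 6b + 8 → 6b² - 6b + 8
  leading term b²: subtract (6)·g_2 from 6b² - 6b + 8 → -6b + 8
  leading term b: no divisor's leading term divides it; move -6b to the remainder.
  leading term 1: no divisor's leading term divides it; move 8 to the remainder.
  normal form = -6b + 8.
The normal form is nonzero, so p ∉ I. Since p minus its normal form lies in I, I + (p) = I + (r) where r = -6b + 8; decide whether this ideal is the whole ring.
Run Buchberger on G together with r (pairs among the g_i already reduce to 0 since G is a Gröbner basis):
g_1 = a, LT = a.
g_2 = b², LT = b².
r = -6b + 8, LT = b.

S(g_2,r): lcm = b². S = 4/3b.
  reduce S modulo (g_1, g_2, r):
  remainder 16/9 ≠ 0; add m_4 = 16/9 to the basis.

The other S-polynomials (S(g_1,g_2), S(g_1,r), S(g_1,m_4), S(g_2,m_4), S(r,m_4)) all reduce to 0 modulo the current basis, so we have a Gröbner basis.
Inter-reduce: drop elements whose leading term is divisible by another's, tail-reduce, and make monic.
Reduced Gröbner basis: {1}.
The reduced Gröbner basis of I + (p) is {1}: the ideal is the whole ring, so the enlarged system has no common solution — adjoining p is inconsistent.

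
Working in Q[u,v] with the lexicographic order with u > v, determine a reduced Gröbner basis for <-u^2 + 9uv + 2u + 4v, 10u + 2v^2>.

The reduced Gröbner basis is the canonical form of the ideal for this ordering.

f_1 = -u^2 + 9uv + 2u + 4v, LT = u^2.
f_2 = 10u + 2v^2, LT = u.

S(f_1,f_2): lcm = u^2. S = -1/5uv^2 - 9uv - 2u - 4v.
  leading term uv^2: subtract (-1/50v^2)·f_2 from -1/5uv^2 - 9uv - 2u - 4v → -9uv - 2u + 1/25v^4 - 4v
  leading term uv: subtract (-9/10v)·f_2 from -9uv - 2u + 1/25v^4 - 4v → -2u + 1/25v^4 + 9/5v^3 - 4v
  leading term u: subtract (-1/5)·f_2 from -2u + 1/25v^4 + 9/5v^3 - 4v → 1/25v^4 + 9/5v^3 + 2/5v^2 - 4v
  leading term v^4: no divisor's leading term divides it; move 1/25v^4 to the remainder.
  leading term v^3: no divisor's leading term divides it; move 9/5v^3 to the remainder.
  leading term v^2: no divisor's leading term divides it; move 2/5v^2 to the remainder.
  leading term v: no divisor's leading term divides it; move -4v to the remainder.
  remainder 1/25v^4 + 9/5v^3 + 2/5v^2 - 4v ≠ 0; add g_3 = 1/25v^4 + 9/5v^3 + 2/5v^2 - 4v to the basis.

S(f_1,g_3): leading monomials are coprime, so the S-polynomial reduces to 0 (Buchberger's first criterion).
S(f_2,g_3): leading monomials are coprime, so the S-polynomial reduces to 0 (Buchberger's first criterion).
Every S-polynomial of the final basis reduces to 0, so we have a Gröbner basis.
Inter-reduce: drop elements whose leading term is divisible by another's, tail-reduce, and make monic.

G = {u + 1/5v^2, v^4 + 45v^3 + 10v^2 - 100v}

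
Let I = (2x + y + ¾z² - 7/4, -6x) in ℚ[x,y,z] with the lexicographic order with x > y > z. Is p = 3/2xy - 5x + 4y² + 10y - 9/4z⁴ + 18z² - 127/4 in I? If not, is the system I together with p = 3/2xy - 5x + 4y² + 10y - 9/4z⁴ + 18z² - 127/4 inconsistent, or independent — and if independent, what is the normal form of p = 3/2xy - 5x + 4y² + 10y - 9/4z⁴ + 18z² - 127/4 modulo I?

Adjoining 3/2xy - 5x + 4y² + 10y - 9/4z⁴ + 18z² - 127/4 makes the ideal the whole ring: the system is inconsistent.

First compute the reduced Gröbner basis of I by Buchberger's algorithm.
f_1 = 2x + y + ¾z² - 7/4, LT = x.
f_2 = -6x, LT = x.

S(f_1,f_2): lcm = x. S = ½y + ⅜z² - ⅞.
  leading term y: no divisor's leading term divides it; move ½y to the remainder.
  leading term z²: no divisor's leading term divides it; move ⅜z² to the remainder.
  leading term 1: no divisor's leading term divides it; move -⅞ to the remainder.
  remainder ½y + ⅜z² - ⅞ ≠ 0; add h_3 = ½y + ⅜z² - ⅞ to the basis.

The other S-polynomials (S(f_1,h_3), S(f_2,h_3)) all reduce to 0 modulo the current basis, so we have a Gröbner basis.
Inter-reduce: drop elements whose leading term is divisible by another's, tail-reduce, and make monic.
Reduced Gröbner basis: {x, y + ¾z² - 7/4}.
Label its elements g_1 = x, g_2 = y + ¾z² - 7/4.

Reduce p = 3/2xy - 5x + 4y² + 10y - 9/4z⁴ + 18z² - 127/4 modulo G:
  leading term xy: subtract (3/2y)·g_1 from 3/2xy - 5x + 4y² + 10y - 9/4z⁴ + 18z² - 127/4 → -5x + 4y² + 10y - 9/4z⁴ + 18z² - 127/4
  leading term x: subtract (-5)·g_1 from -5x + 4y² + 10y - 9/4z⁴ + 18z² - 127/4 → 4y² + 10y - 9/4z⁴ + 18z² - 127/4
  leading term y²: subtract (4y)·g_2 from 4y² + 10y - 9/4z⁴ + 18z² - 127/4 → -3yz² + 17y - 9/4z⁴ + 18z² - 127/4
  leading term yz²: subtract (-3z²)·g_2 from -3yz² + 17y - 9/4z⁴ + 18z² - 127/4 → 17y + 51/4z² - 127/4
  leading term y: subtract (17)·g_2 from 17y + 51/4z² - 127/4 → -2
  leading term 1: no divisor's leading term divides it; move -2 to the remainder.
  normal form = -2.
The normal form is nonzero, so p ∉ I. Since p minus its normal form lies in I, I + (p) = I + (r) where r = -2; decide whether this ideal is the whole ring.
Here r = -2 is a nonzero constant, hence a unit: 1 ∈ I + (p), the Gröbner basis of I + (p) is {1}, and the enlarged system has no common solution — adjoining p is inconsistent.

The remainder on division by a Gröbner basis is unique — it is the normal form.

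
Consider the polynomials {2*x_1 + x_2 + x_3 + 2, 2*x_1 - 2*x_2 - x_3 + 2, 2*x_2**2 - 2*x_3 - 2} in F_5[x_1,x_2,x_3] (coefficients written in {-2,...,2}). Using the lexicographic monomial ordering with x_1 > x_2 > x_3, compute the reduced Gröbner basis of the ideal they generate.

G = {x_1 + x_3 + 1, x_2 - x_3, x_3**2 - x_3 - 1}

f_1 = 2*x_1 + x_2 + x_3 + 2, LT = x_1.
f_2 = 2*x_1 - 2*x_2 - x_3 + 2, LT = x_1.
f_3 = 2*x_2**2 - 2*x_3 - 2, LT = x_2**2.

S(f_1,f_2): lcm = x_1. S = -x_2 + x_3.
  leading term x_2: no divisor's leading term divides it; move -x_2 to the remainder.
  leading term x_3: no divisor's leading term divides it; move x_3 to the remainder.
  remainder -x_2 + x_3 ≠ 0; add g_4 = -x_2 + x_3 to the basis.

S(f_3,g_4): lcm = x_2**2. S = x_2*x_3 - x_3 - 1.
  leading term x_2*x_3: subtract (-x_3)·g_4 from x_2*x_3 - x_3 - 1 → x_3**2 - x_3 - 1
  leading term x_3**2: no divisor's leading term divides it; move x_3**2 to the remainder.
  leading term x_3: no divisor's leading term divides it; move -x_3 to the remainder.
  leading term 1: no divisor's leading term divides it; move -1 to the remainder.
  remainder x_3**2 - x_3 - 1 ≠ 0; add g_5 = x_3**2 - x_3 - 1 to the basis.

The other S-polynomials (S(f_1,f_3), S(f_2,f_3), S(f_1,g_4), S(f_2,g_4), S(f_1,g_5), S(f_2,g_5), S(f_3,g_5), S(g_4,g_5)) all reduce to 0 modulo the current basis, so we have a Gröbner basis.
Inter-reduce: drop elements whose leading term is divisible by another's, tail-reduce, and make monic.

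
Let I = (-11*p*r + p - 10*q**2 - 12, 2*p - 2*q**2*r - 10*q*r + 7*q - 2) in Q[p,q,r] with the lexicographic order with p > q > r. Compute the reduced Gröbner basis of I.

G = {p - q**2*r - 5*q*r + 7/2*q - 1, q**2*r**2 - 1/11*q**2*r + 10/11*q**2 + 5*q*r**2 - 87/22*q*r + 7/22*q + r + 1}

f_1 = -11*p*r + p - 10*q**2 - 12, LT = p*r.
f_2 = 2*p - 2*q**2*r - 10*q*r + 7*q - 2, LT = p.

S(f_1,f_2): lcm = p*r. S = -1/11*p + q**2*r**2 + 10/11*q**2 + 5*q*r**2 - 7/2*q*r + r + 12/11.
  leading term p: subtract (-1/22)·f_2 from -1/11*p + q**2*r**2 + 10/11*q**2 + 5*q*r**2 - 7/2*q*r + r + 12/11 → q**2*r**2 - 1/11*q**2*r + 10/11*q**2 + 5*q*r**2 - 87/22*q*r + 7/22*q + r + 1
  leading term q**2*r**2: no divisor's leading term divides it; move q**2*r**2 to the remainder.
  leading term q**2*r: no divisor's leading term divides it; move -1/11*q**2*r to the remainder.
  leading term q**2: no divisor's leading term divides it; move 10/11*q**2 to the remainder.
  leading term q*r**2: no divisor's leading term divides it; move 5*q*r**2 to the remainder.
  leading term q*r: no divisor's leading term divides it; move -87/22*q*r to the remainder.
  leading term q: no divisor's leading term divides it; move 7/22*q to the remainder.
  leading term r: no divisor's leading term divides it; move r to the remainder.
  leading term 1: no divisor's leading term divides it; move 1 to the remainder.
  remainder q**2*r**2 - 1/11*q**2*r + 10/11*q**2 + 5*q*r**2 - 87/22*q*r + 7/22*q + r + 1 ≠ 0; add g_3 = q**2*r**2 - 1/11*q**2*r + 10/11*q**2 + 5*q*r**2 - 87/22*q*r + 7/22*q + r + 1 to the basis.

S(f_1,g_3): lcm = p*q**2*r**2. S = -10/11*p*q**2 - 5*p*q*r**2 + 87/22*p*q*r - 7/22*p*q - p*r - p + 10/11*q**4*r + 12/11*q**2*r.
  leading term p*q**2: subtract (-5/11*q**2)·f_2 from -10/11*p*q**2 - 5*p*q*r**2 + 87/22*p*q*r - 7/22*p*q - p*r - p + 10/11*q**4*r + 12/11*q**2*r → -5*p*q*r**2 + 87/22*p*q*r - 7/22*p*q - p*r - p - 50/11*q**3*r + 35/11*q**3 + 12/11*q**2*r - 10/11*q**2
  leading term p*q*r**2: subtract (5/11*q*r)·f_1 from -5*p*q*r**2 + 87/22*p*q*r - 7/22*p*q - p*r - p - 50/11*q**3*r + 35/11*q**3 + 12/11*q**2*r - 10/11*q**2 → 7/2*p*q*r - 7/22*p*q - p*r - p + 35/11*q**3 + 12/11*q**2*r - 10/11*q**2 + 60/11*q*r
  leading term p*q*r: subtract (-7/22*q)·f_1 from 7/2*p*q*r - 7/22*p*q - p*r - p + 35/11*q**3 + 12/11*q**2*r - 10/11*q**2 + 60/11*q*r → -p*r - p + 12/11*q**2*r - 10/11*q**2 + 60/11*q*r - 42/11*q
  leading term p*r: subtract (1/11)·f_1 from -p*r - p + 12/11*q**2*r - 10/11*q**2 + 60/11*q*r - 42/11*q → -12/11*p + 12/11*q**2*r + 60/11*q*r - 42/11*q + 12/11
  leading term p: subtract (-6/11)·f_2 from -12/11*p + 12/11*q**2*r + 60/11*q*r - 42/11*q + 12/11 → 0
  remainder 0.

S(f_2,g_3): leading monomials are coprime, so the S-polynomial reduces to 0 (Buchberger's first criterion).
Every S-polynomial of the final basis reduces to 0, so we have a Gröbner basis.
Inter-reduce: drop elements whose leading term is divisible by another's, tail-reduce, and make monic.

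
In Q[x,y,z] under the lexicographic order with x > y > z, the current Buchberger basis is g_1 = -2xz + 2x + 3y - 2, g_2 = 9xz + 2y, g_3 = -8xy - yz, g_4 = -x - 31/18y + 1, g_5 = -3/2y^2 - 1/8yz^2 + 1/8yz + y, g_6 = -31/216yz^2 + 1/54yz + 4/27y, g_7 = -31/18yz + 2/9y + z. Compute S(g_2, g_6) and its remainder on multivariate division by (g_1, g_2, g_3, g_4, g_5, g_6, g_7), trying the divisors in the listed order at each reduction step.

lcm(LM(g_2), LM(g_6)) = xyz^2.
S = (lcm/LT(g_2))·g_2 − (lcm/LT(g_6))·g_6 = 4/31xyz + 32/31xy + 2/9y^2z.
Reduce S modulo (g_1, g_2, g_3, g_4, g_5, g_6, g_7) in that order:
  leading term xyz: subtract (-2/31y)·g_1 from 4/31xyz + 32/31xy + 2/9y^2z → 36/31xy + 2/9y^2z + 6/31y^2 - 4/31y
  leading term xy: subtract (-9/62)·g_3 from 36/31xy + 2/9y^2z + 6/31y^2 - 4/31y → 2/9y^2z + 6/31y^2 - 9/62yz - 4/31y
  leading term y^2z: subtract (-4/27z)·g_5 from 2/9y^2z + 6/31y^2 - 9/62yz - 4/31y → 6/31y^2 - 1/54yz^3 + 1/54yz^2 + 5/1674yz - 4/31y
  leading term y^2: subtract (-4/31)·g_5 from 6/31y^2 - 1/54yz^3 + 1/54yz^2 + 5/1674yz - 4/31y → -1/54yz^3 + 2/837yz^2 + 16/837yz
  leading term yz^3: subtract (4/31z)·g_6 from -1/54yz^3 + 2/837yz^2 + 16/837yz → 0
The remainder is 0, so this S-polynomial contributes no new basis element.

S(g_2, g_6) = 4/31xyz + 32/31xy + 2/9y^2z; remainder on division = 0.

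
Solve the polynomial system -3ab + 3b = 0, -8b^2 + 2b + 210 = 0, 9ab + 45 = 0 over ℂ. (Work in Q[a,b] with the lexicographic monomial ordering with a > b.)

{(1, -5)}

Compute a lex Gröbner basis by Buchberger's algorithm.
f_1 = -3ab + 3b, LT = ab.
f_2 = -8b^2 + 2b + 210, LT = b^2.
f_3 = 9ab + 45, LT = ab.

S(f_1,f_2): lcm = ab^2. S = 1/4ab + 105/4a - b^2.
  leading term ab: subtract (-1/12)·f_1 from 1/4ab + 105/4a - b^2 → 105/4a - b^2 + 1/4b
  leading term a: no divisor's leading term divides it; move 105/4a to the remainder.
  leading term b^2: subtract (1/8)·f_2 from -b^2 + 1/4b → -105/4
  leading term 1: no divisor's leading term divides it; move -105/4 to the remainder.
  remainder 105/4a - 105/4 ≠ 0; add h_4 = 105/4a - 105/4 to the basis.

S(f_1,f_3): lcm = ab. S = -b - 5.
  leading term b: no divisor's leading term divides it; move -b to the remainder.
  leading term 1: no divisor's leading term divides it; move -5 to the remainder.
  remainder -b - 5 ≠ 0; add h_5 = -b - 5 to the basis.

The other S-polynomials (S(f_2,f_3), S(f_1,h_4), S(f_2,h_4), S(f_3,h_4), S(f_1,h_5), S(f_2,h_5), S(f_3,h_5), S(h_4,h_5)) all reduce to 0 modulo the current basis, so we have a Gröbner basis.
Inter-reduce: drop elements whose leading term is divisible by another's, tail-reduce, and make monic.
Reduced Gröbner basis: {a - 1, b + 5}.

Since the basis is lex-ordered, b + 5 is univariate in b. Its roots are {-5}. Back-substituting each root into the other basis elements fixes the other coordinates.
  b = -5: the earlier basis element becomes a - 1 = 0, giving a = 1 — point (1, -5).
Check: every point annihilates each of the original generators.
A lex Gröbner basis triangularizes the system, enabling back-substitution.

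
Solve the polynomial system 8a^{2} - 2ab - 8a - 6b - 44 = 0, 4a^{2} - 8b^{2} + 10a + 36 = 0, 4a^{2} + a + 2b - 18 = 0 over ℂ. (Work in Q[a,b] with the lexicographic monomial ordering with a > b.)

{(-2, 2)}

Compute a lex Gröbner basis by Buchberger's algorithm.
f_1 = 8a^{2} - 2ab - 8a - 6b - 44, LT = a^{2}.
f_2 = 4a^{2} + 10a - 8b^{2} + 36, LT = a^{2}.
f_3 = 4a^{2} + a + 2b - 18, LT = a^{2}.

S(f_1,f_2): lcm = a^{2}. S = -\tfrac{1}{4}ab - \tfrac{7}{2}a + 2b^{2} - \tfrac{3}{4}b - \tfrac{29}{2}.
  leading term ab: no divisor's leading term divides it; move -\tfrac{1}{4}ab to the remainder.
  leading term a: no divisor's leading term divides it; move -\tfrac{7}{2}a to the remainder.
  leading term b^{2}: no divisor's leading term divides it; move 2b^{2} to the remainder.
  leading term b: no divisor's leading term divides it; move -\tfrac{3}{4}b to the remainder.
  leading term 1: no divisor's leading term divides it; move -\tfrac{29}{2} to the remainder.
  remainder -\tfrac{1}{4}ab - \tfrac{7}{2}a + 2b^{2} - \tfrac{3}{4}b - \tfrac{29}{2} ≠ 0; add h_4 = -\tfrac{1}{4}ab - \tfrac{7}{2}a + 2b^{2} - \tfrac{3}{4}b - \tfrac{29}{2} to the basis.

S(f_1,f_3): lcm = a^{2}. S = -\tfrac{1}{4}ab - \tfrac{5}{4}a - \tfrac{5}{4}b - 1.
  leading term ab: subtract (1)·h_4 from -\tfrac{1}{4}ab - \tfrac{5}{4}a - \tfrac{5}{4}b - 1 → \tfrac{9}{4}a - 2b^{2} - \tfrac{1}{2}b + \tfrac{27}{2}
  leading term a: no divisor's leading term divides it; move \tfrac{9}{4}a to the remainder.
  leading term b^{2}: no divisor's leading term divides it; move -2b^{2} to the remainder.
  leading term b: no divisor's leading term divides it; move -\tfrac{1}{2}b to the remainder.
  leading term 1: no divisor's leading term divides it; move \tfrac{27}{2} to the remainder.
  remainder \tfrac{9}{4}a - 2b^{2} - \tfrac{1}{2}b + \tfrac{27}{2} ≠ 0; add h_5 = \tfrac{9}{4}a - 2b^{2} - \tfrac{1}{2}b + \tfrac{27}{2} to the basis.

S(f_1,h_4): lcm = a^{2}b. S = -14a^{2} + \tfrac{31}{4}ab^{2} - 4ab - 58a - \tfrac{3}{4}b^{2} - \tfrac{11}{2}b.
  leading term a^{2}: subtract (-\tfrac{7}{4})·f_1 from -14a^{2} + \tfrac{31}{4}ab^{2} - 4ab - 58a - \tfrac{3}{4}b^{2} - \tfrac{11}{2}b → \tfrac{31}{4}ab^{2} - \tfrac{15}{2}ab - 72a - \tfrac{3}{4}b^{2} - 16b - 77
  leading term ab^{2}: subtract (-31b)·h_4 from \tfrac{31}{4}ab^{2} - \tfrac{15}{2}ab - 72a - \tfrac{3}{4}b^{2} - 16b - 77 → -116ab - 72a + 62b^{3} - 24b^{2} - \tfrac{931}{2}b - 77
  leading term ab: subtract (464)·h_4 from -116ab - 72a + 62b^{3} - 24b^{2} - \tfrac{931}{2}b - 77 → 1552a + 62b^{3} - 952b^{2} - \tfrac{235}{2}b + 6651
  leading term a: subtract (\tfrac{6208}{9})·h_5 from 1552a + 62b^{3} - 952b^{2} - \tfrac{235}{2}b + 6651 → 62b^{3} + \tfrac{3848}{9}b^{2} + \tfrac{4093}{18}b - 2661
  leading term b^{3}: no divisor's leading term divides it; move 62b^{3} to the remainder.
  leading term b^{2}: no divisor's leading term divides it; move \tfrac{3848}{9}b^{2} to the remainder.
  leading term b: no divisor's leading term divides it; move \tfrac{4093}{18}b to the remainder.
  leading term 1: no divisor's leading term divides it; move -2661 to the remainder.
  remainder 62b^{3} + \tfrac{3848}{9}b^{2} + \tfrac{4093}{18}b - 2661 ≠ 0; add h_6 = 62b^{3} + \tfrac{3848}{9}b^{2} + \tfrac{4093}{18}b - 2661 to the basis.

S(f_3,h_4): lcm = a^{2}b. S = -14a^{2} + 8ab^{2} - \tfrac{11}{4}ab - 58a + \tfrac{1}{2}b^{2} - \tfrac{9}{2}b.
  leading term a^{2}: subtract (-\tfrac{7}{4})·f_1 from -14a^{2} + 8ab^{2} - \tfrac{11}{4}ab - 58a + \tfrac{1}{2}b^{2} - \tfrac{9}{2}b → 8ab^{2} - \tfrac{25}{4}ab - 72a + \tfrac{1}{2}b^{2} - 15b - 77
  leading term ab^{2}: subtract (-32b)·h_4 from 8ab^{2} - \tfrac{25}{4}ab - 72a + \tfrac{1}{2}b^{2} - 15b - 77 → -\tfrac{473}{4}ab - 72a + 64b^{3} - \tfrac{47}{2}b^{2} - 479b - 77
  leading term ab: subtract (473)·h_4 from -\tfrac{473}{4}ab - 72a + 64b^{3} - \tfrac{47}{2}b^{2} - 479b - 77 → \tfrac{3167}{2}a + 64b^{3} - \tfrac{1939}{2}b^{2} - \tfrac{497}{4}b + \tfrac{13563}{2}
  leading term a: subtract (\tfrac{6334}{9})·h_5 from \tfrac{3167}{2}a + 64b^{3} - \tfrac{1939}{2}b^{2} - \tfrac{497}{4}b + \tfrac{13563}{2} → 64b^{3} + \tfrac{7885}{18}b^{2} + \tfrac{8195}{36}b - \tfrac{5439}{2}
  leading term b^{3}: subtract (\tfrac{32}{31})·h_6 from 64b^{3} + \tfrac{7885}{18}b^{2} + \tfrac{8195}{36}b - \tfrac{5439}{2} → -\tfrac{1837}{558}b^{2} - \tfrac{7907}{1116}b + \tfrac{1695}{62}
  leading term b^{2}: no divisor's leading term divides it; move -\tfrac{1837}{558}b^{2} to the remainder.
  leading term b: no divisor's leading term divides it; move -\tfrac{7907}{1116}b to the remainder.
  leading term 1: no divisor's leading term divides it; move \tfrac{1695}{62} to the remainder.
  remainder -\tfrac{1837}{558}b^{2} - \tfrac{7907}{1116}b + \tfrac{1695}{62} ≠ 0; add h_7 = -\tfrac{1837}{558}b^{2} - \tfrac{7907}{1116}b + \tfrac{1695}{62} to the basis.

S(f_1,h_5): lcm = a^{2}. S = \tfrac{8}{9}ab^{2} - \tfrac{1}{36}ab - 7a - \tfrac{3}{4}b - \tfrac{11}{2}.
  leading term ab^{2}: subtract (-\tfrac{32}{9}b)·h_4 from \tfrac{8}{9}ab^{2} - \tfrac{1}{36}ab - 7a - \tfrac{3}{4}b - \tfrac{11}{2} → -\tfrac{449}{36}ab - 7a + \tfrac{64}{9}b^{3} - \tfrac{8}{3}b^{2} - \tfrac{1883}{36}b - \tfrac{11}{2}
  leading term ab: subtract (\tfrac{449}{9})·h_4 from -\tfrac{449}{36}ab - 7a + \tfrac{64}{9}b^{3} - \tfrac{8}{3}b^{2} - \tfrac{1883}{36}b - \tfrac{11}{2} → \tfrac{3017}{18}a + \tfrac{64}{9}b^{3} - \tfrac{922}{9}b^{2} - \tfrac{134}{9}b + \tfrac{6461}{9}
  leading term a: subtract (\tfrac{6034}{81})·h_5 from \tfrac{3017}{18}a + \tfrac{64}{9}b^{3} - \tfrac{922}{9}b^{2} - \tfrac{134}{9}b + \tfrac{6461}{9} → \tfrac{64}{9}b^{3} + \tfrac{3770}{81}b^{2} + \tfrac{1811}{81}b - \tfrac{2590}{9}
  leading term b^{3}: subtract (\tfrac{32}{279})·h_6 from \tfrac{64}{9}b^{3} + \tfrac{3770}{81}b^{2} + \tfrac{1811}{81}b - \tfrac{2590}{9} → -\tfrac{6266}{2511}b^{2} - \tfrac{9347}{2511}b + \tfrac{4862}{279}
  leading term b^{2}: subtract (\tfrac{12532}{16533})·h_7 from -\tfrac{6266}{2511}b^{2} - \tfrac{9347}{2511}b + \tfrac{4862}{279} → \tfrac{27248}{16533}b - \tfrac{54496}{16533}
  leading term b: no divisor's leading term divides it; move \tfrac{27248}{16533}b to the remainder.
  leading term 1: no divisor's leading term divides it; move -\tfrac{54496}{16533} to the remainder.
  remainder \tfrac{27248}{16533}b - \tfrac{54496}{16533} ≠ 0; add h_8 = \tfrac{27248}{16533}b - \tfrac{54496}{16533} to the basis.

The other S-polynomials (S(f_2,f_3), S(f_2,h_4), S(f_2,h_5), S(f_3,h_5), S(h_4,h_5), S(f_1,h_6), S(f_2,h_6), S(f_3,h_6), S(h_4,h_6), S(h_5,h_6), S(f_1,h_7), S(f_2,h_7), S(f_3,h_7), S(h_4,h_7), S(h_5,h_7), S(h_6,h_7), S(f_1,h_8), S(f_2,h_8), S(f_3,h_8), S(h_4,h_8), S(h_5,h_8), S(h_6,h_8), S(h_7,h_8)) all reduce to 0 modulo the current basis, so we have a Gröbner basis.
Inter-reduce: drop elements whose leading term is divisible by another's, tail-reduce, and make monic.
Reduced Gröbner basis: {a + 2, b - 2}.

The lex basis is triangular: the last element involves only b. Solving b - 2 = 0 gives b ∈ {2}; substituting each value into the earlier elements determines the remaining variables.
  b = 2: the earlier basis element becomes a + 2 = 0, giving a = -2 — point (-2, 2).
Each listed point satisfies every original equation (direct substitution).
Zero-dimensionality of the ideal guarantees finitely many solutions over ℂ.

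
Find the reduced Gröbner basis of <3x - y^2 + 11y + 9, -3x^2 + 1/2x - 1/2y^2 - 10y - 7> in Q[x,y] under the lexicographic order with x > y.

G = {x - 1/3y^2 + 11/3y + 3, y^4 - 22y^3 + 104y^2 + 467/2y + 213/2}

f_1 = 3x - y^2 + 11y + 9, LT = x.
f_2 = -3x^2 + 1/2x - 1/2y^2 - 10y - 7, LT = x^2.

S(f_1,f_2): lcm = x^2. S = -1/3xy^2 + 11/3xy + 19/6x - 1/6y^2 - 10/3y - 7/3.
  leading term xy^2: subtract (-1/9y^2)·f_1 from -1/3xy^2 + 11/3xy + 19/6x - 1/6y^2 - 10/3y - 7/3 → 11/3xy + 19/6x - 1/9y^4 + 11/9y^3 + 5/6y^2 - 10/3y - 7/3
  leading term xy: subtract (11/9y)·f_1 from 11/3xy + 19/6x - 1/9y^4 + 11/9y^3 + 5/6y^2 - 10/3y - 7/3 → 19/6x - 1/9y^4 + 22/9y^3 - 227/18y^2 - 43/3y - 7/3
  leading term x: subtract (19/18)·f_1 from 19/6x - 1/9y^4 + 22/9y^3 - 227/18y^2 - 43/3y - 7/3 → -1/9y^4 + 22/9y^3 - 104/9y^2 - 467/18y - 71/6
  leading term y^4: no divisor's leading term divides it; move -1/9y^4 to the remainder.
  leading term y^3: no divisor's leading term divides it; move 22/9y^3 to the remainder.
  leading term y^2: no divisor's leading term divides it; move -104/9y^2 to the remainder.
  leading term y: no divisor's leading term divides it; move -467/18y to the remainder.
  leading term 1: no divisor's leading term divides it; move -71/6 to the remainder.
  remainder -1/9y^4 + 22/9y^3 - 104/9y^2 - 467/18y - 71/6 ≠ 0; add g_3 = -1/9y^4 + 22/9y^3 - 104/9y^2 - 467/18y - 71/6 to the basis.

S(f_1,g_3): leading monomials are coprime, so the S-polynomial reduces to 0 (Buchberger's first criterion).
S(f_2,g_3): leading monomials are coprime, so the S-polynomial reduces to 0 (Buchberger's first criterion).
Every S-polynomial of the final basis reduces to 0, so we have a Gröbner basis.
Inter-reduce: drop elements whose leading term is divisible by another's, tail-reduce, and make monic.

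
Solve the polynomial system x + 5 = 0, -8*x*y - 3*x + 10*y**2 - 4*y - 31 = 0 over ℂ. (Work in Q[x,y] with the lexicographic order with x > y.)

{(-5, -4), (-5, 2/5)}

Compute a lex Gröbner basis by Buchberger's algorithm.
f_1 = x + 5, LT = x.
f_2 = -8*x*y - 3*x + 10*y**2 - 4*y - 31, LT = x*y.

S(f_1,f_2): lcm = x*y. S = -3/8*x + 5/4*y**2 + 9/2*y - 31/8.
  reduce S modulo (f_1, f_2):
  remainder 5/4*y**2 + 9/2*y - 2 ≠ 0; add h_3 = 5/4*y**2 + 9/2*y - 2 to the basis.

The other S-polynomials (S(f_1,h_3), S(f_2,h_3)) all reduce to 0 modulo the current basis, so we have a Gröbner basis.
Inter-reduce: drop elements whose leading term is divisible by another's, tail-reduce, and make monic.
Reduced Gröbner basis: {x + 5, y**2 + 18/5*y - 8/5}.

Elimination: the polynomial y**2 + 18/5*y - 8/5 lies in the elimination ideal for y, so y ∈ {-4, 2/5}. For each such y, the remaining basis elements (now univariate) give the rest of the solution.
  y = -4: the earlier basis element becomes x + 5 = 0, giving x = -5 — point (-5, -4).
  y = 2/5: the earlier basis element becomes x + 5 = 0, giving x = -5 — point (-5, 2/5).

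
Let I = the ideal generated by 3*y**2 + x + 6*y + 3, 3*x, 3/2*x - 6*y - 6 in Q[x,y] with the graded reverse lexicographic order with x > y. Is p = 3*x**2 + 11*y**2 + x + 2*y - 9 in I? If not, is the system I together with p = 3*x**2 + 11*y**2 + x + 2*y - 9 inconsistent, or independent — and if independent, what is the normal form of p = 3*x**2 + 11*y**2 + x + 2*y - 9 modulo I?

First compute the reduced Gröbner basis of I by Buchberger's algorithm.
f_1 = 3*y**2 + x + 6*y + 3, LT = y**2.
f_2 = 3*x, LT = x.
f_3 = 3/2*x - 6*y - 6, LT = x.

S(f_2,f_3): lcm = x. S = 4*y + 4.
  leading term y: no divisor's leading term divides it; move 4*y to the remainder.
  leading term 1: no divisor's leading term divides it; move 4 to the remainder.
  remainder 4*y + 4 ≠ 0; add h_4 = 4*y + 4 to the basis.

The other S-polynomials (S(f_1,f_2), S(f_1,f_3), S(f_1,h_4), S(f_2,h_4), S(f_3,h_4)) all reduce to 0 modulo the current basis, so we have a Gröbner basis.
Inter-reduce: drop elements whose leading term is divisible by another's, tail-reduce, and make monic.
Reduced Gröbner basis: {x, y + 1}.
Label its elements g_1 = x, g_2 = y + 1.

Reduce p = 3*x**2 + 11*y**2 + x + 2*y - 9 modulo G:
  leading term x**2: subtract (3*x)·g_1 from 3*x**2 + 11*y**2 + x + 2*y - 9 → 11*y**2 + x + 2*y - 9
  leading term y**2: subtract (11*y)·g_2 from 11*y**2 + x + 2*y - 9 → x - 9*y - 9
  leading term x: subtract (1)·g_1 from x - 9*y - 9 → -9*y - 9
  leading term y: subtract (-9)·g_2 from -9*y - 9 → 0
  normal form = 0.
Since the normal form is 0, p ∈ I.

3*x**2 + 11*y**2 + x + 2*y - 9 lies in I (it reduces to 0).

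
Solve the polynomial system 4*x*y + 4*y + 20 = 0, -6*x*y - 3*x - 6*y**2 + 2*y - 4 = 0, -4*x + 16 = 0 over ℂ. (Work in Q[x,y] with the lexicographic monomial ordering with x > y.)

{(4, -1)}

Compute a lex Gröbner basis by Buchberger's algorithm.
f_1 = 4*x*y + 4*y + 20, LT = x*y.
f_2 = -6*x*y - 3*x - 6*y**2 + 2*y - 4, LT = x*y.
f_3 = -4*x + 16, LT = x.

S(f_1,f_2): lcm = x*y. S = -1/2*x - y**2 + 4/3*y + 13/3.
  leading term x: subtract (1/8)·f_3 from -1/2*x - y**2 + 4/3*y + 13/3 → -y**2 + 4/3*y + 7/3
  leading term y**2: no divisor's leading term divides it; move -y**2 to the remainder.
  leading term y: no divisor's leading term divides it; move 4/3*y to the remainder.
  leading term 1: no divisor's leading term divides it; move 7/3 to the remainder.
  remainder -y**2 + 4/3*y + 7/3 ≠ 0; add h_4 = -y**2 + 4/3*y + 7/3 to the basis.

S(f_1,f_3): lcm = x*y. S = 5*y + 5.
  leading term y: no divisor's leading term divides it; move 5*y to the remainder.
  leading term 1: no divisor's leading term divides it; move 5 to the remainder.
  remainder 5*y + 5 ≠ 0; add h_5 = 5*y + 5 to the basis.

S(f_2,f_3): lcm = x*y. S = 1/2*x + y**2 + 11/3*y + 2/3.
  leading term x: subtract (-1/8)·f_3 from 1/2*x + y**2 + 11/3*y + 2/3 → y**2 + 11/3*y + 8/3
  leading term y**2: subtract (-1)·h_4 from y**2 + 11/3*y + 8/3 → 5*y + 5
  leading term y: subtract (1)·h_5 from 5*y + 5 → 0
  remainder 0.

S(f_1,h_4): lcm = x*y**2. S = 4/3*x*y + 7/3*x + y**2 + 5*y.
  leading term x*y: subtract (1/3)·f_1 from 4/3*x*y + 7/3*x + y**2 + 5*y → 7/3*x + y**2 + 11/3*y - 20/3
  leading term x: subtract (-7/12)·f_3 from 7/3*x + y**2 + 11/3*y - 20/3 → y**2 + 11/3*y + 8/3
  leading term y**2: subtract (-1)·h_4 from y**2 + 11/3*y + 8/3 → 5*y + 5
  leading term y: subtract (1)·h_5 from 5*y + 5 → 0
  remainder 0.

S(f_2,h_4): lcm = x*y**2. S = 11/6*x*y + 7/3*x + y**3 - 1/3*y**2 + 2/3*y.
  leading term x*y: subtract (11/24)·f_1 from 11/6*x*y + 7/3*x + y**3 - 1/3*y**2 + 2/3*y → 7/3*x + y**3 - 1/3*y**2 - 7/6*y - 55/6
  leading term x: subtract (-7/12)·f_3 from 7/3*x + y**3 - 1/3*y**2 - 7/6*y - 55/6 → y**3 - 1/3*y**2 - 7/6*y + 1/6
  leading term y**3: subtract (-y)·h_4 from y**3 - 1/3*y**2 - 7/6*y + 1/6 → y**2 + 7/6*y + 1/6
  leading term y**2: subtract (-1)·h_4 from y**2 + 7/6*y + 1/6 → 5/2*y + 5/2
  leading term y: subtract (1/2)·h_5 from 5/2*y + 5/2 → 0
  remainder 0.

S(f_3,h_4): leading monomials are coprime, so the S-polynomial reduces to 0 (Buchberger's first criterion).
S(f_1,h_5): lcm = x*y. S = -x + y + 5.
  leading term x: subtract (1/4)·f_3 from -x + y + 5 → y + 1
  leading term y: subtract (1/5)·h_5 from y + 1 → 0
  remainder 0.

S(f_2,h_5): lcm = x*y. S = -1/2*x + y**2 - 1/3*y + 2/3.
  leading term x: subtract (1/8)·f_3 from -1/2*x + y**2 - 1/3*y + 2/3 → y**2 - 1/3*y - 4/3
  leading term y**2: subtract (-1)·h_4 from y**2 - 1/3*y - 4/3 → y + 1
  leading term y: subtract (1/5)·h_5 from y + 1 → 0
  remainder 0.

S(f_3,h_5): leading monomials are coprime, so the S-polynomial reduces to 0 (Buchberger's first criterion).
S(h_4,h_5): lcm = y**2. S = -7/3*y - 7/3.
  leading term y: subtract (-7/15)·h_5 from -7/3*y - 7/3 → 0
  remainder 0.

Every S-polynomial of the final basis reduces to 0, so we have a Gröbner basis.
Inter-reduce: drop elements whose leading term is divisible by another's, tail-reduce, and make monic.
Reduced Gröbner basis: {x - 4, y + 1}.

The lex basis is triangular: the last element involves only y. Solving y + 1 = 0 gives y ∈ {-1}; substituting each value into the earlier elements determines the remaining variables.
  y = -1: the earlier basis element becomes x - 4 = 0, giving x = 4 — point (4, -1).
Check: every point annihilates each of the original generators.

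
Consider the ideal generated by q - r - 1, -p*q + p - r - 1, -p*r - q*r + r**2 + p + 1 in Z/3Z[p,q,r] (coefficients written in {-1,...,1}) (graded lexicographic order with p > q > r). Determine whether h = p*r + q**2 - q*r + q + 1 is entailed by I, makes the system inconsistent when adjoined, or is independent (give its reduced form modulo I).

First compute the reduced Gröbner basis of I by Buchberger's algorithm.
f_1 = q - r - 1, LT = q.
f_2 = -p*q + p - r - 1, LT = p*q.
f_3 = -p*r - q*r + r**2 + p + 1, LT = p*r.

S(f_1,f_2): lcm = p*q. S = -p*r - r - 1.
  reduce S modulo (f_1, f_2, f_3):
  remainder -p + 1 ≠ 0; add k_4 = -p + 1 to the basis.

S(f_2,f_3): lcm = p*q*r. S = -q**2*r + q*r**2 + p*q - p*r + r**2 + q + r.
  reduce S modulo (f_1, f_2, f_3, k_4):
  remainder r - 1 ≠ 0; add k_5 = r - 1 to the basis.

The other S-polynomials (S(f_1,f_3), S(f_1,k_4), S(f_2,k_4), S(f_3,k_4), S(f_1,k_5), S(f_2,k_5), S(f_3,k_5), S(k_4,k_5)) all reduce to 0 modulo the current basis, so we have a Gröbner basis.
Inter-reduce: drop elements whose leading term is divisible by another's, tail-reduce, and make monic.
Reduced Gröbner basis: {p - 1, q + 1, r - 1}.
Label its elements g_1 = p - 1, g_2 = q + 1, g_3 = r - 1.

Reduce h = p*r + q**2 - q*r + q + 1 modulo G:
  leading term p*r: subtract (r)·g_1 from p*r + q**2 - q*r + q + 1 → q**2 - q*r + q + r + 1
  leading term q**2: subtract (q)·g_2 from q**2 - q*r + q + r + 1 → -q*r + r + 1
  leading term q*r: subtract (-r)·g_2 from -q*r + r + 1 → -r + 1
  leading term r: subtract (-1)·g_3 from -r + 1 → 0
  normal form = 0.
Since the normal form is 0, h ∈ I.

p*r + q**2 - q*r + q + 1 lies in I (it reduces to 0).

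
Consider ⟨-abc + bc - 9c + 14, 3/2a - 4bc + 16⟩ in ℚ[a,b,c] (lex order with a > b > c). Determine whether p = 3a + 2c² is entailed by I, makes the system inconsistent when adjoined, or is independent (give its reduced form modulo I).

First compute the reduced Gröbner basis of I by Buchberger's algorithm.
f_1 = -abc + bc - 9c + 14, LT = abc.
f_2 = 3/2a - 4bc + 16, LT = a.

S(f_1,f_2): lcm = abc. S = 8/3b²c² - 35/3bc + 9c - 14.
  leading term b²c²: no divisor's leading term divides it; move 8/3b²c² to the remainder.
  leading term bc: no divisor's leading term divides it; move -35/3bc to the remainder.
  leading term c: no divisor's leading term divides it; move 9c to the remainder.
  leading term 1: no divisor's leading term divides it; move -14 to the remainder.
  remainder 8/3b²c² - 35/3bc + 9c - 14 ≠ 0; add h_3 = 8/3b²c² - 35/3bc + 9c - 14 to the basis.

The other S-polynomials (S(f_1,h_3), S(f_2,h_3)) all reduce to 0 modulo the current basis, so we have a Gröbner basis.
Inter-reduce: drop elements whose leading term is divisible by another's, tail-reduce, and make monic.
Reduced Gröbner basis: {a - 8/3bc + 32/3, b²c² - 35/8bc + 27/8c - 21/4}.
Label its elements g_1 = a - 8/3bc + 32/3, g_2 = b²c² - 35/8bc + 27/8c - 21/4.

Reduce p = 3a + 2c² modulo G:
  leading term a: subtract (3)·g_1 from 3a + 2c² → 8bc + 2c² - 32
  leading term bc: no divisor's leading term divides it; move 8bc to the remainder.
  leading term c²: no divisor's leading term divides it; move 2c² to the remainder.
  leading term 1: no divisor's leading term divides it; move -32 to the remainder.
  normal form = 8bc + 2c² - 32.
The normal form is nonzero, so p ∉ I. Since p minus its normal form lies in I, I + (p) = I + (r) where r = 8bc + 2c² - 32; decide whether this ideal is the whole ring.
Run Buchberger on G together with r (pairs among the g_i already reduce to 0 since G is a Gröbner basis):
g_1 = a - 8/3bc + 32/3, LT = a.
g_2 = b²c² - 35/8bc + 27/8c - 21/4, LT = b²c².
r = 8bc + 2c² - 32, LT = bc.

S(g_2,r): lcm = b²c². S = -¼bc³ - ⅜bc + 27/8c - 21/4.
  leading term bc³: subtract (-1/32c²)·r from -¼bc³ - ⅜bc + 27/8c - 21/4 → -⅜bc + 1/16c⁴ - c² + 27/8c - 21/4
  leading term bc: subtract (-3/64)·r from -⅜bc + 1/16c⁴ - c² + 27/8c - 21/4 → 1/16c⁴ - 29/32c² + 27/8c - 27/4
  leading term c⁴: no divisor's leading term divides it; move 1/16c⁴ to the remainder.
  leading term c²: no divisor's leading term divides it; move -29/32c² to the remainder.
  leading term c: no divisor's leading term divides it; move 27/8c to the remainder.
  leading term 1: no divisor's leading term divides it; move -27/4 to the remainder.
  remainder 1/16c⁴ - 29/32c² + 27/8c - 27/4 ≠ 0; add m_4 = 1/16c⁴ - 29/32c² + 27/8c - 27/4 to the basis.

S(g_2,m_4): lcm = b²c⁴. S = 29/2b²c² - 54b²c + 108b² - 35/8bc³ + 27/8c³ - 21/4c².
  leading term b²c²: subtract (29/2)·g_2 from 29/2b²c² - 54b²c + 108b² - 35/8bc³ + 27/8c³ - 21/4c² → -54b²c + 108b² - 35/8bc³ + 1015/16bc + 27/8c³ - 21/4c² - 783/16c + 609/8
  leading term b²c: subtract (-27/4b)·r from -54b²c + 108b² - 35/8bc³ + 1015/16bc + 27/8c³ - 21/4c² - 783/16c + 609/8 → 108b² - 35/8bc³ + 27/2bc² + 1015/16bc - 216b + 27/8c³ - 21/4c² - 783/16c + 609/8
  leading term b²: no divisor's leading term divides it; move 108b² to the remainder.
  leading term bc³: subtract (-35/64c²)·r from -35/8bc³ + 27/2bc² + 1015/16bc - 216b + 27/8c³ - 21/4c² - 783/16c + 609/8 → 27/2bc² + 1015/16bc - 216b + 35/32c⁴ + 27/8c³ - 91/4c² - 783/16c + 609/8
  leading term bc²: subtract (27/16c)·r from 27/2bc² + 1015/16bc - 216b + 35/32c⁴ + 27/8c³ - 91/4c² - 783/16c + 609/8 → 1015/16bc - 216b + 35/32c⁴ - 91/4c² + 81/16c + 609/8
  leading term bc: subtract (1015/128)·r from 1015/16bc - 216b + 35/32c⁴ - 91/4c² + 81/16c + 609/8 → -216b + 35/32c⁴ - 2471/64c² + 81/16c + 2639/8
  leading term b: no divisor's leading term divides it; move -216b to the remainder.
  leading term c⁴: subtract (35/2)·m_4 from 35/32c⁴ - 2471/64c² + 81/16c + 2639/8 → -91/4c² - 54c + 448
  leading term c²: no divisor's leading term divides it; move -91/4c² to the remainder.
  leading term c: no divisor's leading term divides it; move -54c to the remainder.
  leading term 1: no divisor's leading term divides it; move 448 to the remainder.
  remainder 108b² - 216b - 91/4c² - 54c + 448 ≠ 0; add m_5 = 108b² - 216b - 91/4c² - 54c + 448 to the basis.

S(r,m_4): lcm = bc⁴. S = 29/2bc² - 54bc + 108b + ¼c⁵ - 4c³.
  leading term bc²: subtract (29/16c)·r from 29/2bc² - 54bc + 108b + ¼c⁵ - 4c³ → -54bc + 108b + ¼c⁵ - 61/8c³ + 58c
  leading term bc: subtract (-27/4)·r from -54bc + 108b + ¼c⁵ - 61/8c³ + 58c → 108b + ¼c⁵ - 61/8c³ + 27/2c² + 58c - 216
  leading term b: no divisor's leading term divides it; move 108b to the remainder.
  leading term c⁵: subtract (4c)·m_4 from ¼c⁵ - 61/8c³ + 27/2c² + 58c - 216 → -4c³ + 85c - 216
  leading term c³: no divisor's leading term divides it; move -4c³ to the remainder.
  leading term c: no divisor's leading term divides it; move 85c to the remainder.
  leading term 1: no divisor's leading term divides it; move -216 to the remainder.
  remainder 108b - 4c³ + 85c - 216 ≠ 0; add m_6 = 108b - 4c³ + 85c - 216 to the basis.

The other S-polynomials (S(g_1,g_2), S(g_1,r), S(g_1,m_4), S(g_1,m_5), S(g_2,m_5), S(r,m_5), S(m_4,m_5), S(g_1,m_6), S(g_2,m_6), S(r,m_6), S(m_4,m_6), S(m_5,m_6)) all reduce to 0 modulo the current basis, so we have a Gröbner basis.
Inter-reduce: drop elements whose leading term is divisible by another's, tail-reduce, and make monic.
Reduced Gröbner basis: {a + ⅔c², b - 1/27c³ + 85/108c - 2, c⁴ - 29/2c² + 54c - 108}.
The reduced Gröbner basis of I + (p) is {a + ⅔c², b - 1/27c³ + 85/108c - 2, c⁴ - 29/2c² + 54c - 108} ≠ {1}, a proper ideal, so the enlarged system stays consistent: p is independent of I, with normal form 8bc + 2c² - 32.

3a + 2c² is independent of I; its normal form modulo I is 8bc + 2c² - 32.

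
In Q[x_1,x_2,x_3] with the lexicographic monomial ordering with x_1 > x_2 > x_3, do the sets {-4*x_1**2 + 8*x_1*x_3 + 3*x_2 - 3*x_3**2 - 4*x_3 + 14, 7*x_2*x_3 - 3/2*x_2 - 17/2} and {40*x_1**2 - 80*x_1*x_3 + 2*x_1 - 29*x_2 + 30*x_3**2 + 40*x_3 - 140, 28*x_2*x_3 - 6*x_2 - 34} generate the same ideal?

For a fixed monomial order, each ideal has a unique reduced Gröbner basis; comparing bases decides equality.
Buchberger on the first generating set:
f_1 = -4*x_1**2 + 8*x_1*x_3 + 3*x_2 - 3*x_3**2 - 4*x_3 + 14, LT = x_1**2.
f_2 = 7*x_2*x_3 - 3/2*x_2 - 17/2, LT = x_2*x_3.

The S-polynomials (S(f_1,f_2)) all reduce to 0 modulo the current basis, so we have a Gröbner basis.
Inter-reduce: drop elements whose leading term is divisible by another's, tail-reduce, and make monic.
Reduced Gröbner basis: {x_1**2 - 2*x_1*x_3 - 3/4*x_2 + 3/4*x_3**2 + x_3 - 7/2, x_2*x_3 - 3/14*x_2 - 17/14}.

Buchberger on the second generating set:
h_1 = 40*x_1**2 - 80*x_1*x_3 + 2*x_1 - 29*x_2 + 30*x_3**2 + 40*x_3 - 140, LT = x_1**2.
h_2 = 28*x_2*x_3 - 6*x_2 - 34, LT = x_2*x_3.

The S-polynomials (S(h_1,h_2)) all reduce to 0 modulo the current basis, so we have a Gröbner basis.
Inter-reduce: drop elements whose leading term is divisible by another's, tail-reduce, and make monic.
Reduced Gröbner basis: {x_1**2 - 2*x_1*x_3 + 1/20*x_1 - 29/40*x_2 + 3/4*x_3**2 + x_3 - 7/2, x_2*x_3 - 3/14*x_2 - 17/14}.

The bases are distinct; the ideals are different.
The same test decides containment: I ⊆ J iff every generator of I reduces to 0 modulo a Gröbner basis of J.

No, the ideals differ.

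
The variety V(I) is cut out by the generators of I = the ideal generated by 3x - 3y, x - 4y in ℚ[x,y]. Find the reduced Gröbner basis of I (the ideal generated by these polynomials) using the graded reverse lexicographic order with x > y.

G = {x, y}

f_1 = 3x - 3y, LT = x.
f_2 = x - 4y, LT = x.

S(f_1,f_2): lcm = x. S = 3y.
  leading term y: no divisor's leading term divides it; move 3y to the remainder.
  remainder 3y ≠ 0; add g_3 = 3y to the basis.

The other S-polynomials (S(f_1,g_3), S(f_2,g_3)) all reduce to 0 modulo the current basis, so we have a Gröbner basis.
Inter-reduce: drop elements whose leading term is divisible by another's, tail-reduce, and make monic.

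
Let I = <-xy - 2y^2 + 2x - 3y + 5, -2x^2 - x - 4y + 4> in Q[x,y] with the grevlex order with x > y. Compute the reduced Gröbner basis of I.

G = {y^3 + 21/4y^2 - 9/4x + 7/8y - 57/8, x^2 + 1/2x + 2y - 2, xy + 2y^2 - 2x + 3y - 5}

Buchberger's algorithm terminates because the ascending chain of leading-term ideals stabilizes.

f_1 = -xy - 2y^2 + 2x - 3y + 5, LT = xy.
f_2 = -2x^2 - x - 4y + 4, LT = x^2.

S(f_1,f_2): lcm = x^2y. S = 2xy^2 - 2x^2 + 5/2xy - 2y^2 - 5x + 2y.
  leading term xy^2: subtract (-2y)·f_1 from 2xy^2 - 2x^2 + 5/2xy - 2y^2 - 5x + 2y → -4y^3 - 2x^2 + 13/2xy - 8y^2 - 5x + 12y
  leading term y^3: no divisor's leading term divides it; move -4y^3 to the remainder.
  leading term x^2: subtract (1)·f_2 from -2x^2 + 13/2xy - 8y^2 - 5x + 12y → 13/2xy - 8y^2 - 4x + 16y - 4
  leading term xy: subtract (-13/2)·f_1 from 13/2xy - 8y^2 - 4x + 16y - 4 → -21y^2 + 9x - 7/2y + 57/2
  leading term y^2: no divisor's leading term divides it; move -21y^2 to the remainder.
  leading term x: no divisor's leading term divides it; move 9x to the remainder.
  leading term y: no divisor's leading term divides it; move -7/2y to the remainder.
  leading term 1: no divisor's leading term divides it; move 57/2 to the remainder.
  remainder -4y^3 - 21y^2 + 9x - 7/2y + 57/2 ≠ 0; add g_3 = -4y^3 - 21y^2 + 9x - 7/2y + 57/2 to the basis.

The other S-polynomials (S(f_1,g_3), S(f_2,g_3)) all reduce to 0 modulo the current basis, so we have a Gröbner basis.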